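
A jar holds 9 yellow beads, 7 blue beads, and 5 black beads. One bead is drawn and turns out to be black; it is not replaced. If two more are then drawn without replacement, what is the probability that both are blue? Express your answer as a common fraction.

21/190

With the first bead removed, 7 blue remain out of 20.
P = 7/20 × 6/19 = 42/380 = 21/190.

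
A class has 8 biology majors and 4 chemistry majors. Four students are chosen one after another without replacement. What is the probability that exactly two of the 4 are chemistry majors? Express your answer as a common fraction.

56/165

One ordering (chemistry majors drawn first) has probability 4/12 × 3/11 × 8/10 × 7/9 = 672/11880 = 28/495.
There are C(4,2) = 6 such orderings, each equally likely, so P = 6 × 28/495 = 56/165.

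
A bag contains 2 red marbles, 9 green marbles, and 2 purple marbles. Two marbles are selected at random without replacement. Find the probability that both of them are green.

6/13

P(every draw is green) = 9/13 × 8/12 = 72/156 = 6/13.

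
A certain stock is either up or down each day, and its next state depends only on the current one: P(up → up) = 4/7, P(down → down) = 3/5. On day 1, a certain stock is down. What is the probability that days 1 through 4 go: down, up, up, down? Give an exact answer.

Day 1 is given. For each transition, use the conditional probability from the current state:
P(up | down) = 2/5; P(up | up) = 4/7; P(down | up) = 3/7.
P = 2/5 × 4/7 × 3/7 = 24/245.

24/245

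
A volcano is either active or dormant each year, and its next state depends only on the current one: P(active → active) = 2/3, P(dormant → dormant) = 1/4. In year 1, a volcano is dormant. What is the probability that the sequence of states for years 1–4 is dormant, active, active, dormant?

1/6

Year 1 is given. For each transition, use the conditional probability from the current state:
P(active | dormant) = 3/4; P(active | active) = 2/3; P(dormant | active) = 1/3.
P = 3/4 × 2/3 × 1/3 = 6/36 = 1/6.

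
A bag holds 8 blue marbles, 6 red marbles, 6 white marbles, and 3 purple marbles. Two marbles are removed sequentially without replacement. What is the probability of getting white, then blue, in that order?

24/253

Chain rule:
P = 6/23 × 8/22 = 48/506 = 24/253.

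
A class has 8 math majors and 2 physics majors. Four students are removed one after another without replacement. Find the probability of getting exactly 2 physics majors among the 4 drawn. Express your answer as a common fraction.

One ordering (physics majors drawn first) has probability 2/10 × 1/9 × 8/8 × 7/7 = 112/5040 = 1/45.
There are C(4,2) = 6 such orderings, each equally likely, so P = 6 × 1/45 = 2/15.

2/15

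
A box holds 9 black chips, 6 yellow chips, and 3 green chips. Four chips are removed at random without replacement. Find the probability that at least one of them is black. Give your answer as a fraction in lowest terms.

163/170

P(no black) = 9/18 × 8/17 × 7/16 × 6/15 = 3024/73440 = 7/170.
P(at least one) = 1 − 7/170 = 163/170.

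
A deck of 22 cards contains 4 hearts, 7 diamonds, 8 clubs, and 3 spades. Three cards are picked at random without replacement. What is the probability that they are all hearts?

P(all hearts) = 4/22 × 3/21 × 2/20 = 24/9240 = 1/385.

1/385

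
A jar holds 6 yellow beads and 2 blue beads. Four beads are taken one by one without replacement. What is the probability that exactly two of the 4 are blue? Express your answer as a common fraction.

3/14

One ordering (blue drawn first) has probability 2/8 × 1/7 × 6/6 × 5/5 = 60/1680 = 1/28.
There are C(4,2) = 6 such orderings, each equally likely, so P = 6 × 1/28 = 3/14.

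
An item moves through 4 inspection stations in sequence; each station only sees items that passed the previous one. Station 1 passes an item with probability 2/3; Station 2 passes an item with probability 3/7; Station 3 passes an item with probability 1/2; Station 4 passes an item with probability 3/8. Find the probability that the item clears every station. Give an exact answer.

Multiplying along the chain,
P = 2/3 × 3/7 × 1/2 × 3/8 = 18/336 = 3/56.

3/56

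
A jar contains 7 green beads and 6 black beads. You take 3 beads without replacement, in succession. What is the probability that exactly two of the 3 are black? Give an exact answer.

One ordering (black drawn first) has probability 6/13 × 5/12 × 7/11 = 210/1716 = 35/286.
There are C(3,2) = 3 such orderings, each equally likely, so P = 3 × 35/286 = 105/286.

105/286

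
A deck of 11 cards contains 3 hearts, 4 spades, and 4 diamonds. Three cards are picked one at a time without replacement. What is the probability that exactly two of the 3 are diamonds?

One ordering (diamonds drawn first) has probability 4/11 × 3/10 × 7/9 = 84/990 = 14/165.
There are C(3,2) = 3 such orderings, each equally likely, so P = 3 × 14/165 = 14/55.

14/55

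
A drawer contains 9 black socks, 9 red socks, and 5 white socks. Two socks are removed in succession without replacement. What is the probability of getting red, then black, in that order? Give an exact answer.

81/506

Each draw changes the counts, so multiply the conditional probabilities along the sequence:
P = 9/23 × 9/22 = 81/506.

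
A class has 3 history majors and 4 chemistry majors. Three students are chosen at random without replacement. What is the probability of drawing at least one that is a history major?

31/35

P(no history majors) = 4/7 × 3/6 × 2/5 = 24/210 = 4/35.
P(at least one) = 1 − 4/35 = 31/35.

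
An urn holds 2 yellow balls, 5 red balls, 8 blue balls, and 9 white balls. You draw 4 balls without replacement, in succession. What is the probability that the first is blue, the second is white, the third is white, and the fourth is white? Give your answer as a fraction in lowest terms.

Chain rule:
P = 8/24 × 9/23 × 8/22 × 7/21 = 4032/255024 = 4/253.

4/253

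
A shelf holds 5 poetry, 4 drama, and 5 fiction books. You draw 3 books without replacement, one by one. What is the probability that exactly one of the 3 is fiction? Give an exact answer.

45/91

One ordering (fiction drawn first) has probability 5/14 × 9/13 × 8/12 = 360/2184 = 15/91.
There are C(3,1) = 3 such orderings, each equally likely, so P = 3 × 15/91 = 45/91.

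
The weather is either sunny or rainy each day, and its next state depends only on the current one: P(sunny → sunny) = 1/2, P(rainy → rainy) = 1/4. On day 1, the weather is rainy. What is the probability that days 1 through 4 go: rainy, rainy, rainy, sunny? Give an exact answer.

Day 1 is given. For each transition, use the conditional probability from the current state:
P(rainy | rainy) = 1/4; P(rainy | rainy) = 1/4; P(sunny | rainy) = 3/4.
P = 1/4 × 1/4 × 3/4 = 3/64.

3/64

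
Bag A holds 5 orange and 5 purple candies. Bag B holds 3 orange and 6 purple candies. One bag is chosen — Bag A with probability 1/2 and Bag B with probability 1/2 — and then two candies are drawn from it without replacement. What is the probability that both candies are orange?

11/72

From Bag A: P(both orange) = (5/10)(4/9) = 2/9.
From Bag B: P(both orange) = (3/9)(2/8) = 1/12.
Total probability = (1/2)(2/9) + (1/2)(1/12) = 11/72.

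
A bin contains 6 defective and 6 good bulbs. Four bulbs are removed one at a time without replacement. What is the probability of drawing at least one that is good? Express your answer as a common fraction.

32/33

P(no good) = 6/12 × 5/11 × 4/10 × 3/9 = 360/11880 = 1/33.
P(at least one) = 1 − 1/33 = 32/33.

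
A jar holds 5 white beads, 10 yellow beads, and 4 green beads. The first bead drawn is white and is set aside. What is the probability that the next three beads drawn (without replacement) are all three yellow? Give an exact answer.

5/34

After the first draw, 10 of the remaining 18 beads are yellow.
P = 10/18 × 9/17 × 8/16 = 720/4896 = 5/34.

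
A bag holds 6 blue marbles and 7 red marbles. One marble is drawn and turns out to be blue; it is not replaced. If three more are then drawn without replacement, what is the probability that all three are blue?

1/22

With the first marble removed, 5 blue remain out of 12.
P = 5/12 × 4/11 × 3/10 = 60/1320 = 1/22.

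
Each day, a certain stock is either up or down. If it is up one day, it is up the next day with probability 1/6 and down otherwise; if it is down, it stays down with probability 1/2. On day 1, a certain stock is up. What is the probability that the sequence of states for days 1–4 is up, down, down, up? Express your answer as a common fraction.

5/24

Day 1 is given. For each transition, use the conditional probability from the current state:
P(down | up) = 5/6; P(down | down) = 1/2; P(up | down) = 1/2.
P = 5/6 × 1/2 × 1/2 = 5/24.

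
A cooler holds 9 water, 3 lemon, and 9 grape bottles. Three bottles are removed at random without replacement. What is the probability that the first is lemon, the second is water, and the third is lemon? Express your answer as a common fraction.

Chain rule:
P = 3/21 × 9/20 × 2/19 = 54/7980 = 9/1330.

9/1330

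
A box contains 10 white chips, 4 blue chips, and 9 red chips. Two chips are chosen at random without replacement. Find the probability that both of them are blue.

6/253

P = 4/23 × 3/22 = 12/506 = 6/253.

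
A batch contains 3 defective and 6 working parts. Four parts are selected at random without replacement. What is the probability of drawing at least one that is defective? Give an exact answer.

37/42

P(no defective) = 6/9 × 5/8 × 4/7 × 3/6 = 360/3024 = 5/42.
P(at least one) = 1 − 5/42 = 37/42.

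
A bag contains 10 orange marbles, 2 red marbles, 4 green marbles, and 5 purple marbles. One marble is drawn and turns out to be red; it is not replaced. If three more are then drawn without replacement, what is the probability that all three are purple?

After the first draw, 5 of the remaining 20 marbles are purple.
P = 5/20 × 4/19 × 3/18 = 60/6840 = 1/114.

1/114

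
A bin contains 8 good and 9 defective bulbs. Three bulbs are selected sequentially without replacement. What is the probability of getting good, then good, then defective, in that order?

21/170

Each draw changes the counts, so multiply the conditional probabilities along the sequence:
P = 8/17 × 7/16 × 9/15 = 504/4080 = 21/170.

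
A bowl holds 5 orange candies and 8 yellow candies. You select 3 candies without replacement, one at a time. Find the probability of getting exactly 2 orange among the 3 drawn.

One ordering (orange drawn first) has probability 5/13 × 4/12 × 8/11 = 160/1716 = 40/429.
There are C(3,2) = 3 such orderings, each equally likely, so P = 3 × 40/429 = 40/143.

40/143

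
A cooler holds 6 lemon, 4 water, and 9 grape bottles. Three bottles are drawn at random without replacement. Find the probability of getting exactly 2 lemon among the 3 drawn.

65/323

One ordering (lemon drawn first) has probability 6/19 × 5/18 × 13/17 = 390/5814 = 65/969.
There are C(3,2) = 3 such orderings, each equally likely, so P = 3 × 65/969 = 65/323.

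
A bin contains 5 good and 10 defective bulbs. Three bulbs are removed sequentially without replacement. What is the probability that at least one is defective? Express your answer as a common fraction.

89/91

P(no defective) = 5/15 × 4/14 × 3/13 = 60/2730 = 2/91.
P(at least one) = 1 − 2/91 = 89/91.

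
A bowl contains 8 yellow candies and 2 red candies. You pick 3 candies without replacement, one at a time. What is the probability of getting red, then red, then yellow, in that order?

1/45

Each draw changes the counts, so multiply the conditional probabilities along the sequence:
P = 2/10 × 1/9 × 8/8 = 16/720 = 1/45.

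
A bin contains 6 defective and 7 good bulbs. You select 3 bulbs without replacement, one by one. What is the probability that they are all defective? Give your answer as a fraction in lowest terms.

10/143

P = 6/13 × 5/12 × 4/11 = 120/1716 = 10/143.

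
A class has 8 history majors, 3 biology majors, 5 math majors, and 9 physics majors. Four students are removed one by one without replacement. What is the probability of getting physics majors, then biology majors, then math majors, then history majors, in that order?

Multiply the probability of each draw given the previous ones:
P = 9/25 × 3/24 × 5/23 × 8/22 = 1080/303600 = 9/2530.

9/2530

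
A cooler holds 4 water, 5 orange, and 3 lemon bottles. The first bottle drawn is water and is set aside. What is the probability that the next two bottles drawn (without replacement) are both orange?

2/11

After the first draw, 5 of the remaining 11 bottles are orange.
P = 5/11 × 4/10 = 20/110 = 2/11.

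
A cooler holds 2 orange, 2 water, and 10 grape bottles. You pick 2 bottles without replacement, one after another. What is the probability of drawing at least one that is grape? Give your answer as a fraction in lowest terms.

85/91

P(no grape) = 4/14 × 3/13 = 12/182 = 6/91.
P(at least one) = 1 − 6/91 = 85/91.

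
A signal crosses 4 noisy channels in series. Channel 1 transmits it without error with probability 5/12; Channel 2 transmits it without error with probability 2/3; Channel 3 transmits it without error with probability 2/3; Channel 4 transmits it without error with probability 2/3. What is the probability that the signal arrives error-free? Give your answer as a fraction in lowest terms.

The events are sequential, so multiply the conditional probabilities:
P = 5/12 × 2/3 × 2/3 × 2/3 = 40/324 = 10/81.

10/81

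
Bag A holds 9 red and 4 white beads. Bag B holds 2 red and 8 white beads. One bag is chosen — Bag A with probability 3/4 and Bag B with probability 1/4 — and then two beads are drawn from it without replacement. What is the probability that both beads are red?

From Bag A: P(both red) = (9/13)(8/12) = 6/13.
From Bag B: P(both red) = (2/10)(1/9) = 1/45.
Total probability = (3/4)(6/13) + (1/4)(1/45) = 823/2340.

823/2340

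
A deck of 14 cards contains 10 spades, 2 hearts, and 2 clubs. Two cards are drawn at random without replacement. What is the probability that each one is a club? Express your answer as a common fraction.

P(all clubs) = 2/14 × 1/13 = 2/182 = 1/91.

1/91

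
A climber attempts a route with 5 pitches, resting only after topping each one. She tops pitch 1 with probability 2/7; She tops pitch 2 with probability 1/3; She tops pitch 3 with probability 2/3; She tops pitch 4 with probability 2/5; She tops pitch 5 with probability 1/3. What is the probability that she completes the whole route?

Each stage is reached only if all earlier stages succeed, so
P = 2/7 × 1/3 × 2/3 × 2/5 × 1/3 = 8/945.

8/945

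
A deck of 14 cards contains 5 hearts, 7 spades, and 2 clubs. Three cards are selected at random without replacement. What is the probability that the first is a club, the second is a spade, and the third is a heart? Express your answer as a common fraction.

5/156

Chain rule:
P = 2/14 × 7/13 × 5/12 = 70/2184 = 5/156.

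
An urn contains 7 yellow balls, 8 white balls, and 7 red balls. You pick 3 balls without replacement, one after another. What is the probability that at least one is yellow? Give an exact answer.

31/44

P(no yellow) = 15/22 × 14/21 × 13/20 = 2730/9240 = 13/44.
P(at least one) = 1 − 13/44 = 31/44.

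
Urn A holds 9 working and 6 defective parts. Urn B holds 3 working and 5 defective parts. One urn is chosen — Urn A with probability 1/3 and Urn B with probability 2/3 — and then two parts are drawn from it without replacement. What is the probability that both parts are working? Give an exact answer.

From Urn A: P(both working) = (9/15)(8/14) = 12/35.
From Urn B: P(both working) = (3/8)(2/7) = 3/28.
Total probability = (1/3)(12/35) + (2/3)(3/28) = 13/70.

13/70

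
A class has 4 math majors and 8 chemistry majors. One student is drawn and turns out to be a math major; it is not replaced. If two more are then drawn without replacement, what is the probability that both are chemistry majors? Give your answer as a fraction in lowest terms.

28/55

With the first student removed, 8 chemistry majors remain out of 11.
P = 8/11 × 7/10 = 56/110 = 28/55.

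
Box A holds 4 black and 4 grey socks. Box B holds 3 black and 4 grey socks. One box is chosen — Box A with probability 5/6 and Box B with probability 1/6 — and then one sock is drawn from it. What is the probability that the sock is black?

41/84

From Box A: P(black) = 4/8.
From Box B: P(black) = 3/7.
Total probability = (5/6)(4/8) + (1/6)(3/7) = 41/84.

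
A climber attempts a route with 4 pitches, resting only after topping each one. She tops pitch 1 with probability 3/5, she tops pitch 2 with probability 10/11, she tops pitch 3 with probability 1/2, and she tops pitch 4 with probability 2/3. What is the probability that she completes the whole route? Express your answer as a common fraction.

2/11

Each stage is reached only if all earlier stages succeed, so
P = 3/5 × 10/11 × 1/2 × 2/3 = 60/330 = 2/11.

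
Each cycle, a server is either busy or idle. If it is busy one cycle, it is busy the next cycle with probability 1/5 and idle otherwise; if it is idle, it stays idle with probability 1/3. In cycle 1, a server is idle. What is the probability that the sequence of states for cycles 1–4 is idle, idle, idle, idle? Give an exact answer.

1/27

Cycle 1 is given. For each transition, use the conditional probability from the current state:
P(idle | idle) = 1/3; P(idle | idle) = 1/3; P(idle | idle) = 1/3.
P = 1/3 × 1/3 × 1/3 = 1/27.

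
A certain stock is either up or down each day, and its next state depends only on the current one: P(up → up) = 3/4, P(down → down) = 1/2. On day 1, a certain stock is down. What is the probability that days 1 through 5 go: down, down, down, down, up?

1/16

Day 1 is given. For each transition, use the conditional probability from the current state:
P(down | down) = 1/2; P(down | down) = 1/2; P(down | down) = 1/2; P(up | down) = 1/2.
P = 1/2 × 1/2 × 1/2 × 1/2 = 1/16.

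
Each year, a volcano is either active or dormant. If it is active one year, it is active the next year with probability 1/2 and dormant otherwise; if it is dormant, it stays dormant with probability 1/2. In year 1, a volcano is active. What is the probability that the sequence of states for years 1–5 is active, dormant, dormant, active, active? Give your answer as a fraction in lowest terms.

Year 1 is given. For each transition, use the conditional probability from the current state:
P(dormant | active) = 1/2; P(dormant | dormant) = 1/2; P(active | dormant) = 1/2; P(active | active) = 1/2.
P = 1/2 × 1/2 × 1/2 × 1/2 = 1/16.

1/16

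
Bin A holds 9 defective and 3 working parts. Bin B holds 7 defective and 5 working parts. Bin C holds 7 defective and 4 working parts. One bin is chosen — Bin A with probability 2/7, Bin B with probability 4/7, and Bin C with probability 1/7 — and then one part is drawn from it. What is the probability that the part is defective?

295/462

From Bin A: P(defective) = 9/12.
From Bin B: P(defective) = 7/12.
From Bin C: P(defective) = 7/11.
Total probability = (2/7)(9/12) + (4/7)(7/12) + (1/7)(7/11) = 295/462.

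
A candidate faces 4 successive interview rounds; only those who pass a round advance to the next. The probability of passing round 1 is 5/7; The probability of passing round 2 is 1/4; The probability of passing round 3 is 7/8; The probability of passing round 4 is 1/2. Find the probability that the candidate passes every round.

Multiplying along the chain,
P = 5/7 × 1/4 × 7/8 × 1/2 = 35/448 = 5/64.

5/64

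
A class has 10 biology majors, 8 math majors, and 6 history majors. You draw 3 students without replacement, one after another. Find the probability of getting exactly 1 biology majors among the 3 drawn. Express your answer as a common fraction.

455/1012

One ordering (a biology major drawn first) has probability 10/24 × 14/23 × 13/22 = 1820/12144 = 455/3036.
There are C(3,1) = 3 such orderings, each equally likely, so P = 3 × 455/3036 = 455/1012.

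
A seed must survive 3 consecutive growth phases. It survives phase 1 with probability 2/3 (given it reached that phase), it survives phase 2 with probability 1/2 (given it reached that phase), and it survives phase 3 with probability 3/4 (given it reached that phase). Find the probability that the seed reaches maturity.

1/4

The events are sequential, so multiply the conditional probabilities:
P = 2/3 × 1/2 × 3/4 = 6/24 = 1/4.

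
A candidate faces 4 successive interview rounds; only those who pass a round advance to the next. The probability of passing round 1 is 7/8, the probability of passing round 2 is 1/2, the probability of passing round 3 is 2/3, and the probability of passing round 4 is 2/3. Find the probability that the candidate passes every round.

Each stage is reached only if all earlier stages succeed, so
P = 7/8 × 1/2 × 2/3 × 2/3 = 28/144 = 7/36.

7/36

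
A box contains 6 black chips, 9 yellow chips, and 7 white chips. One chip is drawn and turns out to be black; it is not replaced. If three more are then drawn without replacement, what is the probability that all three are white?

1/38

After the first draw, 7 of the remaining 21 chips are white.
P = 7/21 × 6/20 × 5/19 = 210/7980 = 1/38.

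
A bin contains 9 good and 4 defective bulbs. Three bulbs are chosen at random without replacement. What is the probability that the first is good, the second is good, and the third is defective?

Each draw changes the counts, so multiply the conditional probabilities along the sequence:
P = 9/13 × 8/12 × 4/11 = 288/1716 = 24/143.

24/143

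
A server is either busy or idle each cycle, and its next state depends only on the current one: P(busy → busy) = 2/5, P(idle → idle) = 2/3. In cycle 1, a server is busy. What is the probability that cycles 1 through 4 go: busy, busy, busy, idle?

Cycle 1 is given. For each transition, use the conditional probability from the current state:
P(busy | busy) = 2/5; P(busy | busy) = 2/5; P(idle | busy) = 3/5.
P = 2/5 × 2/5 × 3/5 = 12/125.

12/125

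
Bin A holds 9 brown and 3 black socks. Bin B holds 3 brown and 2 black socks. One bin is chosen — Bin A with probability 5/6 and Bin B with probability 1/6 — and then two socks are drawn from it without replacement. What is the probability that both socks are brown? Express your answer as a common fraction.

From Bin A: P(both brown) = (9/12)(8/11) = 6/11.
From Bin B: P(both brown) = (3/5)(2/4) = 3/10.
Total probability = (5/6)(6/11) + (1/6)(3/10) = 111/220.

111/220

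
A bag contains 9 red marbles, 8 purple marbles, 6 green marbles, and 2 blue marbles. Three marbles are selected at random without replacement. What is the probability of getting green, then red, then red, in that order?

18/575

Multiply the probability of each draw given the previous ones:
P = 6/25 × 9/24 × 8/23 = 432/13800 = 18/575.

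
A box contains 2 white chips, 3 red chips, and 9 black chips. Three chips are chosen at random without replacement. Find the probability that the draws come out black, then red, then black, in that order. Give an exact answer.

9/91

Each draw changes the counts, so multiply the conditional probabilities along the sequence:
P = 9/14 × 3/13 × 8/12 = 216/2184 = 9/91.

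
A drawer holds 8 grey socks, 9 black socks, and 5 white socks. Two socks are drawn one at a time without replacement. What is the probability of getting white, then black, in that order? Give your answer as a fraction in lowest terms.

15/154

Multiply the probability of each draw given the previous ones:
P = 5/22 × 9/21 = 45/462 = 15/154.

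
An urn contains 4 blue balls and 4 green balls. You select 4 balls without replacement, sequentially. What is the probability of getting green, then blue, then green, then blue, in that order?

Each draw changes the counts, so multiply the conditional probabilities along the sequence:
P = 4/8 × 4/7 × 3/6 × 3/5 = 144/1680 = 3/35.

3/35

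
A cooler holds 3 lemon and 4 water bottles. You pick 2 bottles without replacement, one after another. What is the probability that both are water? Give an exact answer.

P(every draw is water) = 4/7 × 3/6 = 12/42 = 2/7.

2/7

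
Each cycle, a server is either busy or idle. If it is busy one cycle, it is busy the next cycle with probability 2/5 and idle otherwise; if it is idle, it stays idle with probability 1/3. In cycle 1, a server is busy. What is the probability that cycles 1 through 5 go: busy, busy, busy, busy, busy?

16/625

Cycle 1 is given. For each transition, use the conditional probability from the current state:
P(busy | busy) = 2/5; P(busy | busy) = 2/5; P(busy | busy) = 2/5; P(busy | busy) = 2/5.
P = 2/5 × 2/5 × 2/5 × 2/5 = 16/625.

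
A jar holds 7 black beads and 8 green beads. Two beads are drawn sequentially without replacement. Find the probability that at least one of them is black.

11/15

P(no black) = 8/15 × 7/14 = 56/210 = 4/15.
P(at least one) = 1 − 4/15 = 11/15.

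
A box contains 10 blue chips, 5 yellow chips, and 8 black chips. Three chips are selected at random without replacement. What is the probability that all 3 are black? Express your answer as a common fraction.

P(all black) = 8/23 × 7/22 × 6/21 = 336/10626 = 8/253.

8/253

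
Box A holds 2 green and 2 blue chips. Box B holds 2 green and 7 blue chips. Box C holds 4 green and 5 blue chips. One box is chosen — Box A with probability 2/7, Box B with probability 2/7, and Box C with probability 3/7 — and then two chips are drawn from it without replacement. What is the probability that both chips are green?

From Box A: P(both green) = (2/4)(1/3) = 1/6.
From Box B: P(both green) = (2/9)(1/8) = 1/36.
From Box C: P(both green) = (4/9)(3/8) = 1/6.
Total probability = (2/7)(1/6) + (2/7)(1/36) + (3/7)(1/6) = 8/63.

8/63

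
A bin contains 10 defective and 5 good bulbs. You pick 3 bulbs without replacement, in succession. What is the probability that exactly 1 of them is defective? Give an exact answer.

One ordering (defective drawn first) has probability 10/15 × 5/14 × 4/13 = 200/2730 = 20/273.
There are C(3,1) = 3 such orderings, each equally likely, so P = 3 × 20/273 = 20/91.

20/91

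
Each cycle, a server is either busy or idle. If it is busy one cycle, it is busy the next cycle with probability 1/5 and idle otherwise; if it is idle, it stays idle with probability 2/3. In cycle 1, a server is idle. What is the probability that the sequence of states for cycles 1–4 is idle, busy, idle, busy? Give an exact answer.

4/45

Cycle 1 is given. For each transition, use the conditional probability from the current state:
P(busy | idle) = 1/3; P(idle | busy) = 4/5; P(busy | idle) = 1/3.
P = 1/3 × 4/5 × 1/3 = 4/45.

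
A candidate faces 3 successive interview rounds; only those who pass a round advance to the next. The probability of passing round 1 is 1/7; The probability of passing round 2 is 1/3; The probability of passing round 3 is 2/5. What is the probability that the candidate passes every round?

Each stage is reached only if all earlier stages succeed, so
P = 1/7 × 1/3 × 2/5 = 2/105.

2/105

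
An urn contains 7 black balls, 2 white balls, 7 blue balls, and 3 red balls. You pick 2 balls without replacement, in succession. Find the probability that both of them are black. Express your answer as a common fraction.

P = 7/19 × 6/18 = 42/342 = 7/57.

7/57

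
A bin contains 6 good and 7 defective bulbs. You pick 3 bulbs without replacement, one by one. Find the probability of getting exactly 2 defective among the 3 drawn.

63/143

One ordering (defective drawn first) has probability 7/13 × 6/12 × 6/11 = 252/1716 = 21/143.
There are C(3,2) = 3 such orderings, each equally likely, so P = 3 × 21/143 = 63/143.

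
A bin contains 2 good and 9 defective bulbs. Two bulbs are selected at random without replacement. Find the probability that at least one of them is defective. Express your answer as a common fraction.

P(no defective) = 2/11 × 1/10 = 2/110 = 1/55.
P(at least one) = 1 − 1/55 = 54/55.

54/55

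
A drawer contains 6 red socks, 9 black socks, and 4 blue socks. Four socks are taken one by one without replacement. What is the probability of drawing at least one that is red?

P(no red) = 13/19 × 12/18 × 11/17 × 10/16 = 17160/93024 = 715/3876.
P(at least one) = 1 − 715/3876 = 3161/3876.

3161/3876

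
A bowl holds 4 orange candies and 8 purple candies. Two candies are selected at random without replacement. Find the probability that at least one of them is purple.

10/11

P(no purple) = 4/12 × 3/11 = 12/132 = 1/11.
P(at least one) = 1 − 1/11 = 10/11.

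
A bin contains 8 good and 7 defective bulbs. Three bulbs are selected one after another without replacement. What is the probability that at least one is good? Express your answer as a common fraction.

12/13

P(no good) = 7/15 × 6/14 × 5/13 = 210/2730 = 1/13.
P(at least one) = 1 − 1/13 = 12/13.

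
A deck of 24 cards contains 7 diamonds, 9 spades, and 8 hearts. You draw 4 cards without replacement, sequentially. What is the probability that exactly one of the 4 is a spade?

195/506

One ordering (a spade drawn first) has probability 9/24 × 15/23 × 14/22 × 13/21 = 24570/255024 = 195/2024.
There are C(4,1) = 4 such orderings, each equally likely, so P = 4 × 195/2024 = 195/506.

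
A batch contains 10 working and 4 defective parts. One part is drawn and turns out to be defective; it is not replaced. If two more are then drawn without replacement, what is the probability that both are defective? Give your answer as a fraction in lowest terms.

1/26

After the first draw, 3 of the remaining 13 parts are defective.
P = 3/13 × 2/12 = 6/156 = 1/26.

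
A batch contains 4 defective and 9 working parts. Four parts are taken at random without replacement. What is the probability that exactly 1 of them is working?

One ordering (working drawn first) has probability 9/13 × 4/12 × 3/11 × 2/10 = 216/17160 = 9/715.
There are C(4,1) = 4 such orderings, each equally likely, so P = 4 × 9/715 = 36/715.

36/715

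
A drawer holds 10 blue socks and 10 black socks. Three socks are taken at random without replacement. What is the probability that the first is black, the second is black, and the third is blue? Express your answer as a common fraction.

5/38

Each draw changes the counts, so multiply the conditional probabilities along the sequence:
P = 10/20 × 9/19 × 10/18 = 900/6840 = 5/38.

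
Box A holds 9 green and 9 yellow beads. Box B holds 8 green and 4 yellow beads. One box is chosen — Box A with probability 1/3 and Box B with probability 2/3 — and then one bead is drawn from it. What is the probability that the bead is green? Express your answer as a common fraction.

From Box A: P(green) = 9/18.
From Box B: P(green) = 8/12.
Total probability = (1/3)(9/18) + (2/3)(8/12) = 11/18.

11/18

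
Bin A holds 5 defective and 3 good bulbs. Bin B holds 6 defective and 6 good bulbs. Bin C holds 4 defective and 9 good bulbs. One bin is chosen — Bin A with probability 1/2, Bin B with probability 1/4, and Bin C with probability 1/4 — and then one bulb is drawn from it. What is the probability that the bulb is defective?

From Bin A: P(defective) = 5/8.
From Bin B: P(defective) = 6/12.
From Bin C: P(defective) = 4/13.
Total probability = (1/2)(5/8) + (1/4)(6/12) + (1/4)(4/13) = 107/208.

107/208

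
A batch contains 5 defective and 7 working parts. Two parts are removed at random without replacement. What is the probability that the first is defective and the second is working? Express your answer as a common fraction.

35/132

Each draw changes the counts, so multiply the conditional probabilities along the sequence:
P = 5/12 × 7/11 = 35/132.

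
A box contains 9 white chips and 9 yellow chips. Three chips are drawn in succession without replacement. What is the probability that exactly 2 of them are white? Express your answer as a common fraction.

27/68

One ordering (white drawn first) has probability 9/18 × 8/17 × 9/16 = 648/4896 = 9/68.
There are C(3,2) = 3 such orderings, each equally likely, so P = 3 × 9/68 = 27/68.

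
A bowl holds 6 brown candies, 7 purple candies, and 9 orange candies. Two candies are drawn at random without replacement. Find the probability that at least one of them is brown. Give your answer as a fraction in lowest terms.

37/77

P(no brown) = 16/22 × 15/21 = 240/462 = 40/77.
P(at least one) = 1 − 40/77 = 37/77.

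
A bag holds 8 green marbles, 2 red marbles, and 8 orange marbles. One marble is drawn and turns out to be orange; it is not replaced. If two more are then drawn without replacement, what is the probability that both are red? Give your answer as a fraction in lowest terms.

After the first draw, 2 of the remaining 17 marbles are red.
P = 2/17 × 1/16 = 2/272 = 1/136.

1/136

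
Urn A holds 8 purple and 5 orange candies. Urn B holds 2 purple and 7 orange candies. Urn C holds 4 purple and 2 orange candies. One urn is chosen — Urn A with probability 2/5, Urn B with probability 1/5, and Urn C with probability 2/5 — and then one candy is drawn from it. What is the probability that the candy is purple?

From Urn A: P(purple) = 8/13.
From Urn B: P(purple) = 2/9.
From Urn C: P(purple) = 4/6.
Total probability = (2/5)(8/13) + (1/5)(2/9) + (2/5)(4/6) = 326/585.

326/585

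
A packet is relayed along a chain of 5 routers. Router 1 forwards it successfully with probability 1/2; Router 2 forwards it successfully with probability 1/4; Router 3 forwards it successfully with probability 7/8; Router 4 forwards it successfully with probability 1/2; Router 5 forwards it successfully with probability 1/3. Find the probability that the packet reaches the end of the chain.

7/384

Each stage is reached only if all earlier stages succeed, so
P = 1/2 × 1/4 × 7/8 × 1/2 × 1/3 = 7/384.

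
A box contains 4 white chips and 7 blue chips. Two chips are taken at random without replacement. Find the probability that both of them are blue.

21/55

P(every draw is blue) = 7/11 × 6/10 = 42/110 = 21/55.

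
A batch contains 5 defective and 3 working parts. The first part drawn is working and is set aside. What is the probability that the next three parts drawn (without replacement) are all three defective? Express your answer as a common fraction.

2/7

After the first draw, 5 of the remaining 7 parts are defective.
P = 5/7 × 4/6 × 3/5 = 60/210 = 2/7.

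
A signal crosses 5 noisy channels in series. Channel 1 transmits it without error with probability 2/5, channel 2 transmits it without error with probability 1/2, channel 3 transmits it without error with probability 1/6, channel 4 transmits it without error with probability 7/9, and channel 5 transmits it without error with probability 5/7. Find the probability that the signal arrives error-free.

1/54

Multiplying along the chain,
P = 2/5 × 1/2 × 1/6 × 7/9 × 5/7 = 70/3780 = 1/54.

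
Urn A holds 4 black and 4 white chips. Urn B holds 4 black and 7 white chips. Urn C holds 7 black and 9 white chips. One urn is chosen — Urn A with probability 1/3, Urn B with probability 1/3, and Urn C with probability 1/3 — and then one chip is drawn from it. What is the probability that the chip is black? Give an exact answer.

From Urn A: P(black) = 4/8.
From Urn B: P(black) = 4/11.
From Urn C: P(black) = 7/16.
Total probability = (1/3)(4/8) + (1/3)(4/11) + (1/3)(7/16) = 229/528.

229/528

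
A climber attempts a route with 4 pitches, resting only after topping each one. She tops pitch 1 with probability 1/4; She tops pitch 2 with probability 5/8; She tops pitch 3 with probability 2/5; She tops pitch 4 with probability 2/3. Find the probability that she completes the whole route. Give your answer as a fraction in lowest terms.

The events are sequential, so multiply the conditional probabilities:
P = 1/4 × 5/8 × 2/5 × 2/3 = 20/480 = 1/24.

1/24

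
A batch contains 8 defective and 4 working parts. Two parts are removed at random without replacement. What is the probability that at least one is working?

19/33

P(no working) = 8/12 × 7/11 = 56/132 = 14/33.
P(at least one) = 1 − 14/33 = 19/33.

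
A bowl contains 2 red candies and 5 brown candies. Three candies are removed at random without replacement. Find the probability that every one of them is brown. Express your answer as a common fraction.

P(all brown) = 5/7 × 4/6 × 3/5 = 60/210 = 2/7.

2/7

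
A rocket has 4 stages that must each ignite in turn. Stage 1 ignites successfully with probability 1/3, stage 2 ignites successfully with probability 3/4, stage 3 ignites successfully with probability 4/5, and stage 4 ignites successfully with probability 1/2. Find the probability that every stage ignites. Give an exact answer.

The events are sequential, so multiply the conditional probabilities:
P = 1/3 × 3/4 × 4/5 × 1/2 = 12/120 = 1/10.

1/10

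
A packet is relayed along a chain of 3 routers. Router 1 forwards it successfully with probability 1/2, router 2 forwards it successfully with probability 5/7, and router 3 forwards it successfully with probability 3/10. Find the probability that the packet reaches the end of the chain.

3/28

Each stage is reached only if all earlier stages succeed, so
P = 1/2 × 5/7 × 3/10 = 15/140 = 3/28.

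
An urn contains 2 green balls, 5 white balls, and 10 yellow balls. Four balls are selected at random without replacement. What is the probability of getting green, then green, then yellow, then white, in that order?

5/2856

Each draw changes the counts, so multiply the conditional probabilities along the sequence:
P = 2/17 × 1/16 × 10/15 × 5/14 = 100/57120 = 5/2856.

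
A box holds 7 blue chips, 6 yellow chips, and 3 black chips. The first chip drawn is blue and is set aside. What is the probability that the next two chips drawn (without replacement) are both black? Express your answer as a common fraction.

1/35

After the first draw, 3 of the remaining 15 chips are black.
P = 3/15 × 2/14 = 6/210 = 1/35.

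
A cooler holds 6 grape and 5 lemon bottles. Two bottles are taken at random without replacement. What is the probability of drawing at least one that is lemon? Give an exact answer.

8/11

P(no lemon) = 6/11 × 5/10 = 30/110 = 3/11.
P(at least one) = 1 − 3/11 = 8/11.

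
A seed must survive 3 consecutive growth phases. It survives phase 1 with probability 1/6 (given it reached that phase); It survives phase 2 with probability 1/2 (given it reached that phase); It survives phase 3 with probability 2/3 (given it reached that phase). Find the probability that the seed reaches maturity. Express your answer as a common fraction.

Multiplying along the chain,
P = 1/6 × 1/2 × 2/3 = 2/36 = 1/18.

1/18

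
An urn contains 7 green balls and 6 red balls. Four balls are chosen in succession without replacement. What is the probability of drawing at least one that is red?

136/143

P(no red) = 7/13 × 6/12 × 5/11 × 4/10 = 840/17160 = 7/143.
P(at least one) = 1 − 7/143 = 136/143.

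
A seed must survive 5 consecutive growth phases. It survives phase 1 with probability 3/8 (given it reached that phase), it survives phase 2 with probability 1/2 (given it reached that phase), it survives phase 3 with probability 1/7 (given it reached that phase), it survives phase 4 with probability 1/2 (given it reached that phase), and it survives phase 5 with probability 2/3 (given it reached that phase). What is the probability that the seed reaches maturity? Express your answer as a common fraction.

Multiplying along the chain,
P = 3/8 × 1/2 × 1/7 × 1/2 × 2/3 = 6/672 = 1/112.

1/112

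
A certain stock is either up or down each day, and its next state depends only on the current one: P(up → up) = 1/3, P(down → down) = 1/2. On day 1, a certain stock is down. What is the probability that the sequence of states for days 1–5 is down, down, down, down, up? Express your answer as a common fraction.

Day 1 is given. For each transition, use the conditional probability from the current state:
P(down | down) = 1/2; P(down | down) = 1/2; P(down | down) = 1/2; P(up | down) = 1/2.
P = 1/2 × 1/2 × 1/2 × 1/2 = 1/16.

1/16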